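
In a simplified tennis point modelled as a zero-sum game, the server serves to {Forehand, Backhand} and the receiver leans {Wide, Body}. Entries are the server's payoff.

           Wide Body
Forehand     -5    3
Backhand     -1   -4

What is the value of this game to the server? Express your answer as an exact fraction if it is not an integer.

Row minima: Forehand → -5, Backhand → -4; maximin = -4.
Column maxima: Wide → -1, Body → 3; minimax = -1.
-4 ≠ -1, so there is no saddle point; optimal play is mixed.
Let the server play Forehand with probability p. Expected payoff against Wide: (-5)p + (-1)(1−p) = −4p − 1; against Body: 3p + (-4)(1−p) = 7p − 4.
Setting these equal: −4p − 1 = 7p − 4 ⇒ −11p = -3 ⇒ p = 3/11, and the value is (-4)·(3/11) − 1 = -23/11.
For the receiver: with q = P(Wide), equating Forehand's and Backhand's payoffs gives −8q + 3 = 3q − 4 ⇒ q = 7/11.

-23/11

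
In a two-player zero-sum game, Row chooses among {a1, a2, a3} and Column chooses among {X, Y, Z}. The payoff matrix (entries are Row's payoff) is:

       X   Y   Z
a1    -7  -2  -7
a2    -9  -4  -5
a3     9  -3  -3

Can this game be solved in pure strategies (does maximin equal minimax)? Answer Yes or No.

Yes

Row minima: a1 → -7, a2 → -9, a3 → -3; maximin = -3.
Column maxima: X → 9, Y → -2, Z → -3; minimax = -3.
maximin = minimax = -3, so a saddle point exists.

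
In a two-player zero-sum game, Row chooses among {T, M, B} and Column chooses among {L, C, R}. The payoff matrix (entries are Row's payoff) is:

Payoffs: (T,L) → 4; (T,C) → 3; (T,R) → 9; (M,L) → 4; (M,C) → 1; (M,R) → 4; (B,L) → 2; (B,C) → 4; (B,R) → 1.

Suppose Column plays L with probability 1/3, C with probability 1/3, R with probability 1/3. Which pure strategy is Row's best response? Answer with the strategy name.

Expected payoff of T: (1/3)·4 + (1/3)·3 + (1/3)·9 = 16/3.
Expected payoff of M: (1/3)·4 + (1/3)·1 + (1/3)·4 = 3.
Expected payoff of B: (1/3)·2 + (1/3)·4 + (1/3)·1 = 7/3.
The largest is 16/3, so Row's best response is T.

T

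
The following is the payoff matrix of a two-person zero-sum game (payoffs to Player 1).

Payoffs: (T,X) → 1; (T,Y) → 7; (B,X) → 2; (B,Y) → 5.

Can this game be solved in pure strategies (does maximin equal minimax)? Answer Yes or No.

Yes

Row minima: T → 1, B → 2; maximin = 2.
Column maxima: X → 2, Y → 7; minimax = 2.
maximin = minimax = 2, so a saddle point exists.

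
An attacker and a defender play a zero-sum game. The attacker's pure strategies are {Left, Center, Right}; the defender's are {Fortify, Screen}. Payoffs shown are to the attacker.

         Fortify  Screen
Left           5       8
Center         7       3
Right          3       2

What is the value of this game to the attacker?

Row minima: Left → 5, Center → 3, Right → 2; maximin = 5.
Column maxima: Fortify → 7, Screen → 8; minimax = 7.
5 ≠ 7, so there is no saddle point; optimal play is mixed.
Right is strictly dominated by Left, so the attacker never plays it.
On the remaining 2×2 (Left, Center vs Fortify, Screen):
Let the attacker play Left with probability p. Expected payoff against Fortify: 5p + 7(1−p) = −2p + 7; against Screen: 8p + 3(1−p) = 5p + 3.
Setting these equal: −2p + 7 = 5p + 3 ⇒ −7p = -4 ⇒ p = 4/7, and the value is (-2)·(4/7) + 7 = 41/7.
For the defender: with q = P(Fortify), equating Left's and Center's payoffs gives −3q + 8 = 4q + 3 ⇒ q = 5/7.

41/7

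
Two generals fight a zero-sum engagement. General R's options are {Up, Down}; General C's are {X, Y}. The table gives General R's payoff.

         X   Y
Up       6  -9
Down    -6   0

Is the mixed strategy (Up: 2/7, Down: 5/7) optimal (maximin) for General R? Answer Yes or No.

Against X this mix gives (2/7)·6 + (5/7)·(-6) = -18/7.
Against Y this mix gives (2/7)·(-9) + (5/7)·0 = -18/7.
All of General C's active replies (X, Y) yield -18/7, and no column does worse for General R. The mix makes General C indifferent and guarantees -18/7, so it is optimal.

Yes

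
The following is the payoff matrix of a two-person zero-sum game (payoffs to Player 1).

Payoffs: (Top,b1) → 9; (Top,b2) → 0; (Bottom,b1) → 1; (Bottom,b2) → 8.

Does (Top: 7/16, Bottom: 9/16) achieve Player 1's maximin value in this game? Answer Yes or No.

Yes

Against b1 this mix gives (7/16)·9 + (9/16)·1 = 9/2.
Against b2 this mix gives (7/16)·0 + (9/16)·8 = 9/2.
All of Player 2's active replies (b1, b2) yield 9/2, and no column does worse for Player 1. The mix makes Player 2 indifferent and guarantees 9/2, so it is optimal.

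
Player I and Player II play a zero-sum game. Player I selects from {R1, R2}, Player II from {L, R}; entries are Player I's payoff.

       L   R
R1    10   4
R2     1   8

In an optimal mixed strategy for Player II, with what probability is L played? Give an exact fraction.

Row minima: R1 → 4, R2 → 1; maximin = 4.
Column maxima: L → 10, R → 8; minimax = 8.
4 ≠ 8, so there is no saddle point; optimal play is mixed.
Let Player I play R1 with probability p. Expected payoff against L: 10p + 1(1−p) = 9p + 1; against R: 4p + 8(1−p) = −4p + 8.
Setting these equal: 9p + 1 = −4p + 8 ⇒ 13p = 7 ⇒ p = 7/13, and the value is (9)·(7/13) + 1 = 76/13.
For Player II: with q = P(L), equating R1's and R2's payoffs gives 6q + 4 = −7q + 8 ⇒ q = 4/13.

4/13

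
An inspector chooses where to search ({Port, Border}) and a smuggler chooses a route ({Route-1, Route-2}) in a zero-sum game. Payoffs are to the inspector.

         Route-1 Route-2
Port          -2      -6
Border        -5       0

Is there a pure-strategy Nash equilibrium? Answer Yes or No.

No

Row minima: Port → -6, Border → -5; maximin = -5.
Column maxima: Route-1 → -2, Route-2 → 0; minimax = -2.
-5 ≠ -2, so no pure-strategy equilibrium exists.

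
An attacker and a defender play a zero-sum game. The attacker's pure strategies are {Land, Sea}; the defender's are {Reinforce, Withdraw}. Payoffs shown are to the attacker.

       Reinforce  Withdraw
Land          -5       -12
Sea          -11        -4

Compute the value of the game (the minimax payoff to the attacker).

Row minima: Land → -12, Sea → -11; maximin = -11.
Column maxima: Reinforce → -5, Withdraw → -4; minimax = -5.
-11 ≠ -5, so there is no saddle point; optimal play is mixed.
Let the attacker play Land with probability p. Expected payoff against Reinforce: (-5)p + (-11)(1−p) = 6p − 11; against Withdraw: (-12)p + (-4)(1−p) = −8p − 4.
Setting these equal: 6p − 11 = −8p − 4 ⇒ 14p = 7 ⇒ p = 1/2, and the value is (6)·(1/2) − 11 = -8.
For the defender: with q = P(Reinforce), equating Land's and Sea's payoffs gives 7q − 12 = −7q − 4 ⇒ q = 4/7.

-8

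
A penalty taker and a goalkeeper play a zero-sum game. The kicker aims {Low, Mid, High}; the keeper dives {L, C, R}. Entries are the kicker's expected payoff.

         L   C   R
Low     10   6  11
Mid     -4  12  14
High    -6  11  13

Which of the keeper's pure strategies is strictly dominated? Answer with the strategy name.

L holds the kicker's payoff strictly below R in every row: 10 < 11, -4 < 14, -6 < 13.
So R is strictly dominated for the keeper.

R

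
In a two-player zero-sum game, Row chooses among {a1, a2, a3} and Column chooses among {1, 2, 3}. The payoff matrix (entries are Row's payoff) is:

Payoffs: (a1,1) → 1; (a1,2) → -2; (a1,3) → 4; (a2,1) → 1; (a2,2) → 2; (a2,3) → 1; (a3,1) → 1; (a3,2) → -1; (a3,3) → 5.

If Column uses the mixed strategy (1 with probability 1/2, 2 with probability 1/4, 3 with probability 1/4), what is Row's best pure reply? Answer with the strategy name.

a3

Expected payoff of a1: (1/2)·1 + (1/4)·(-2) + (1/4)·4 = 1.
Expected payoff of a2: (1/2)·1 + (1/4)·2 + (1/4)·1 = 5/4.
Expected payoff of a3: (1/2)·1 + (1/4)·(-1) + (1/4)·5 = 3/2.
The largest is 3/2, so Row's best response is a3.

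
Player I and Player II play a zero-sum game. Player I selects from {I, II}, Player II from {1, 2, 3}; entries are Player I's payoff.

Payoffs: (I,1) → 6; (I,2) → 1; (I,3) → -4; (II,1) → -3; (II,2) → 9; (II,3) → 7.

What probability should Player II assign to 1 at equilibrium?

11/20

Row minima: I → -4, II → -3; maximin = -3.
Column maxima: 1 → 6, 2 → 9, 3 → 7; minimax = 6.
-3 ≠ 6, so there is no saddle point; optimal play is mixed.
2 is strictly dominated by 3 (it gives Player I strictly more in every row), so Player II never plays it.
On the remaining 2×2 (I, II vs 1, 3):
Let Player I play I with probability p. Expected payoff against 1: 6p + (-3)(1−p) = 9p − 3; against 3: (-4)p + 7(1−p) = −11p + 7.
Setting these equal: 9p − 3 = −11p + 7 ⇒ 20p = 10 ⇒ p = 1/2, and the value is (9)·(1/2) − 3 = 3/2.
For Player II: with q = P(1), equating I's and II's payoffs gives 10q − 4 = −10q + 7 ⇒ q = 11/20.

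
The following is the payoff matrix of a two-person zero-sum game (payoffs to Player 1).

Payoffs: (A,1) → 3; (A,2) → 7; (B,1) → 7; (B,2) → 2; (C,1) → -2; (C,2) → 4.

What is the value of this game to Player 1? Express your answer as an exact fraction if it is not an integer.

43/9

Row minima: A → 3, B → 2, C → -2; maximin = 3.
Column maxima: 1 → 7, 2 → 7; minimax = 7.
3 ≠ 7, so there is no saddle point; optimal play is mixed.
C is strictly dominated by A, so Player 1 never plays it.
On the remaining 2×2 (A, B vs 1, 2):
Let Player 1 play A with probability p. Expected payoff against 1: 3p + 7(1−p) = −4p + 7; against 2: 7p + 2(1−p) = 5p + 2.
Setting these equal: −4p + 7 = 5p + 2 ⇒ −9p = -5 ⇒ p = 5/9, and the value is (-4)·(5/9) + 7 = 43/9.
For Player 2: with q = P(1), equating A's and B's payoffs gives −4q + 7 = 5q + 2 ⇒ q = 5/9.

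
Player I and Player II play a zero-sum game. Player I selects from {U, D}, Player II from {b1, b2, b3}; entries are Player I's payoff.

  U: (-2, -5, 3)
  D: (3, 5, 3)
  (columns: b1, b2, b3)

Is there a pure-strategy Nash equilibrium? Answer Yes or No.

Row minima: U → -5, D → 3; maximin = 3.
Column maxima: b1 → 3, b2 → 5, b3 → 3; minimax = 3.
maximin = minimax = 3, so a saddle point exists.

Yes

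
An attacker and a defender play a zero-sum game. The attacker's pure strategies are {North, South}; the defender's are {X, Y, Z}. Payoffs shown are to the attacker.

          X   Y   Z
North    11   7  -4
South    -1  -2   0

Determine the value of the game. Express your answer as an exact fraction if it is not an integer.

-8/13

Row minima: North → -4, South → -2; maximin = -2.
Column maxima: X → 11, Y → 7, Z → 0; minimax = 0.
-2 ≠ 0, so there is no saddle point; optimal play is mixed.
X is strictly dominated by Y (it gives the attacker strictly more in every row), so the defender never plays it.
On the remaining 2×2 (North, South vs Y, Z):
Let the attacker play North with probability p. Expected payoff against Y: 7p + (-2)(1−p) = 9p − 2; against Z: (-4)p + 0(1−p) = −4p.
Setting these equal: 9p − 2 = −4p ⇒ 13p = 2 ⇒ p = 2/13, and the value is (9)·(2/13) − 2 = -8/13.
For the defender: with q = P(Y), equating North's and South's payoffs gives 11q − 4 = −2q ⇒ q = 4/13.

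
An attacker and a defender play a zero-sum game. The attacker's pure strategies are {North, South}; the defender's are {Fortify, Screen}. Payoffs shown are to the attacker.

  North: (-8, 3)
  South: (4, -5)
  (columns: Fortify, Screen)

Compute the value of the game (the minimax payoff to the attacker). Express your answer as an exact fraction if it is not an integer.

-7/5

Row minima: North → -8, South → -5; maximin = -5.
Column maxima: Fortify → 4, Screen → 3; minimax = 3.
-5 ≠ 3, so there is no saddle point; optimal play is mixed.
Let the attacker play North with probability p. Expected payoff against Fortify: (-8)p + 4(1−p) = −12p + 4; against Screen: 3p + (-5)(1−p) = 8p − 5.
Setting these equal: −12p + 4 = 8p − 5 ⇒ −20p = -9 ⇒ p = 9/20, and the value is (-12)·(9/20) + 4 = -7/5.
For the defender: with q = P(Fortify), equating North's and South's payoffs gives −11q + 3 = 9q − 5 ⇒ q = 2/5.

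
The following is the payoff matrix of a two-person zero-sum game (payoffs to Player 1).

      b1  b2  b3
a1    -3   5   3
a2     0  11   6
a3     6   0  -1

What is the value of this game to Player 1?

36/13

Row minima: a1 → -3, a2 → 0, a3 → -1; maximin = 0.
Column maxima: b1 → 6, b2 → 11, b3 → 6; minimax = 6.
0 ≠ 6, so there is no saddle point; optimal play is mixed.
a1 is strictly dominated by a2, so Player 1 never plays it.
b2 is strictly dominated by b3 (it gives Player 1 strictly more in every row), so Player 2 never plays it.
On the remaining 2×2 (a2, a3 vs b1, b3):
Let Player 1 play a2 with probability p. Expected payoff against b1: 0p + 6(1−p) = −6p + 6; against b3: 6p + (-1)(1−p) = 7p − 1.
Setting these equal: −6p + 6 = 7p − 1 ⇒ −13p = -7 ⇒ p = 7/13, and the value is (-6)·(7/13) + 6 = 36/13.
For Player 2: with q = P(b1), equating a2's and a3's payoffs gives −6q + 6 = 7q − 1 ⇒ q = 7/13.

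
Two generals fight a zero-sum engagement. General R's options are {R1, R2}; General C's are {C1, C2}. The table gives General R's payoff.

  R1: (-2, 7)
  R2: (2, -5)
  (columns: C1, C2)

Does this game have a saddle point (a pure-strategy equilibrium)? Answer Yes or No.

No

Row minima: R1 → -2, R2 → -5; maximin = -2.
Column maxima: C1 → 2, C2 → 7; minimax = 2.
-2 ≠ 2, so no pure-strategy equilibrium exists.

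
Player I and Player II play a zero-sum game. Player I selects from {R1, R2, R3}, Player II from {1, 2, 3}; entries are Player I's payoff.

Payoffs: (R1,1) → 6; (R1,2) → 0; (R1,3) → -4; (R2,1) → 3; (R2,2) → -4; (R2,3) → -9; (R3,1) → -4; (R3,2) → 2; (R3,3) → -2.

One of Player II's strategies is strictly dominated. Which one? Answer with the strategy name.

3 holds Player I's payoff strictly below 2 in every row: -4 < 0, -9 < -4, -2 < 2.
So 2 is strictly dominated for Player II.

2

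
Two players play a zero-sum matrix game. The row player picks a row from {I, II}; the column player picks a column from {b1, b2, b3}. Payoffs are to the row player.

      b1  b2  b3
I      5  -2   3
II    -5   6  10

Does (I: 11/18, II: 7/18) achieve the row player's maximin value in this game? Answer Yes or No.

Yes

Against b1 this mix gives (11/18)·5 + (7/18)·(-5) = 10/9.
Against b2 this mix gives (11/18)·(-2) + (7/18)·6 = 10/9.
Against b3 this mix gives (11/18)·3 + (7/18)·10 = 103/18.
All of the column player's active replies (b1, b2) yield 10/9, and no column does worse for the row player. The mix makes the column player indifferent and guarantees 10/9, so it is optimal.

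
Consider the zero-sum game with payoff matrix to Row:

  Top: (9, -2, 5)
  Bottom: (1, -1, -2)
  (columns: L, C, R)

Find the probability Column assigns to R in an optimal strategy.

1/8

Row minima: Top → -2, Bottom → -2; maximin = -2.
Column maxima: L → 9, C → -1, R → 5; minimax = -1.
-2 ≠ -1, so there is no saddle point; optimal play is mixed.
L is strictly dominated by C (it gives Row strictly more in every row), so Column never plays it.
On the remaining 2×2 (Top, Bottom vs C, R):
Let Row play Top with probability p. Expected payoff against C: (-2)p + (-1)(1−p) = −p − 1; against R: 5p + (-2)(1−p) = 7p − 2.
Setting these equal: −p − 1 = 7p − 2 ⇒ −8p = -1 ⇒ p = 1/8, and the value is (-1)·(1/8) − 1 = -9/8.
For Column: with q = P(C), equating Top's and Bottom's payoffs gives −7q + 5 = q − 2 ⇒ q = 7/8.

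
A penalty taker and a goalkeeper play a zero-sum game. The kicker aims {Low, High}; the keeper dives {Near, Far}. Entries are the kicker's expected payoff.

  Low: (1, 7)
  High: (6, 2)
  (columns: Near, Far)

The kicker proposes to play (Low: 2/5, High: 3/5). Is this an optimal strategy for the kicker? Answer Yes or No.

Yes

Against Near this mix gives (2/5)·1 + (3/5)·6 = 4.
Against Far this mix gives (2/5)·7 + (3/5)·2 = 4.
All of the keeper's active replies (Near, Far) yield 4, and no column does worse for the kicker. The mix makes the keeper indifferent and guarantees 4, so it is optimal.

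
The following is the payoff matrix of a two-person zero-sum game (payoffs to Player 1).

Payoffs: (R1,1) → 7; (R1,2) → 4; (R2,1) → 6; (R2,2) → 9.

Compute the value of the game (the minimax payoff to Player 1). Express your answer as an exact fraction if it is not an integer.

Row minima: R1 → 4, R2 → 6; maximin = 6.
Column maxima: 1 → 7, 2 → 9; minimax = 7.
6 ≠ 7, so there is no saddle point; optimal play is mixed.
Let Player 1 play R1 with probability p. Expected payoff against 1: 7p + 6(1−p) = p + 6; against 2: 4p + 9(1−p) = −5p + 9.
Setting these equal: p + 6 = −5p + 9 ⇒ 6p = 3 ⇒ p = 1/2, and the value is (1)·(1/2) + 6 = 13/2.
For Player 2: with q = P(1), equating R1's and R2's payoffs gives 3q + 4 = −3q + 9 ⇒ q = 5/6.

13/2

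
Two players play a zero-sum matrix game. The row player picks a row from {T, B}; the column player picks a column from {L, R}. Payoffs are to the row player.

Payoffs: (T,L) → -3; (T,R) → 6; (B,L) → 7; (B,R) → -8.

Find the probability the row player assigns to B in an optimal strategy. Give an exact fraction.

3/8

Row minima: T → -3, B → -8; maximin = -3.
Column maxima: L → 7, R → 6; minimax = 6.
-3 ≠ 6, so there is no saddle point; optimal play is mixed.
Let the row player play T with probability p. Expected payoff against L: (-3)p + 7(1−p) = −10p + 7; against R: 6p + (-8)(1−p) = 14p − 8.
Setting these equal: −10p + 7 = 14p − 8 ⇒ −24p = -15 ⇒ p = 5/8, and the value is (-10)·(5/8) + 7 = 3/4.
For the column player: with q = P(L), equating T's and B's payoffs gives −9q + 6 = 15q − 8 ⇒ q = 7/12.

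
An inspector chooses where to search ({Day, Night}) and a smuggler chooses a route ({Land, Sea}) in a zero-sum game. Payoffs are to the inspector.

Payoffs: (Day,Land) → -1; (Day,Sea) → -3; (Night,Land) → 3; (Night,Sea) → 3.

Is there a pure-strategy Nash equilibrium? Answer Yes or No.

Row minima: Day → -3, Night → 3; maximin = 3.
Column maxima: Land → 3, Sea → 3; minimax = 3.
maximin = minimax = 3, so a saddle point exists.

Yes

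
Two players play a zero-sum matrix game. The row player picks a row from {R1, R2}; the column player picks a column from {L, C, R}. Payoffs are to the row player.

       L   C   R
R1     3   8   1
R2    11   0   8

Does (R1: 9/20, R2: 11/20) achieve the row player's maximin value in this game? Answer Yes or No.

Against L this mix gives (9/20)·3 + (11/20)·11 = 37/5.
Against C this mix gives (9/20)·8 + (11/20)·0 = 18/5.
Against R this mix gives (9/20)·1 + (11/20)·8 = 97/20.
The column player will play C, holding the row player to 18/5. Shifting weight toward the row that does better against C would raise this floor (the equalizing mix achieves 64/15 against both C and R), so the proposed strategy is not optimal.

No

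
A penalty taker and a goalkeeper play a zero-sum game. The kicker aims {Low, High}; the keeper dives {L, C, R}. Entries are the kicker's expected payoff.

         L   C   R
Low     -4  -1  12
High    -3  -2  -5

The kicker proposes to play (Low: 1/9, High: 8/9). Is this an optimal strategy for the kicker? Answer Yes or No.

Against L this mix gives (1/9)·(-4) + (8/9)·(-3) = -28/9.
Against C this mix gives (1/9)·(-1) + (8/9)·(-2) = -17/9.
Against R this mix gives (1/9)·12 + (8/9)·(-5) = -28/9.
All of the keeper's active replies (L, R) yield -28/9, and no column does worse for the kicker. The mix makes the keeper indifferent and guarantees -28/9, so it is optimal.

Yes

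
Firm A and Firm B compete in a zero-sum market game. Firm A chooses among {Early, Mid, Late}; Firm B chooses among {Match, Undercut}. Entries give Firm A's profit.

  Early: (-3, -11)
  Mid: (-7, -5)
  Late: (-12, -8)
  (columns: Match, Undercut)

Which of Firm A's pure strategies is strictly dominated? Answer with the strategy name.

Late

Mid gives a strictly higher payoff than Late against every column: -7 > -12, -5 > -8.
So Late is strictly dominated and Firm A never plays it.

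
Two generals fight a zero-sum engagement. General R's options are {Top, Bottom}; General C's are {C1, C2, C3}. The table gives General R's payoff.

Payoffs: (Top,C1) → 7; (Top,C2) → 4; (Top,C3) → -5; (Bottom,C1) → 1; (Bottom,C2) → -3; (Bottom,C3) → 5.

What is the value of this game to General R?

Row minima: Top → -5, Bottom → -3; maximin = -3.
Column maxima: C1 → 7, C2 → 4, C3 → 5; minimax = 4.
-3 ≠ 4, so there is no saddle point; optimal play is mixed.
C1 is strictly dominated by C2 (it gives General R strictly more in every row), so General C never plays it.
On the remaining 2×2 (Top, Bottom vs C2, C3):
Let General R play Top with probability p. Expected payoff against C2: 4p + (-3)(1−p) = 7p − 3; against C3: (-5)p + 5(1−p) = −10p + 5.
Setting these equal: 7p − 3 = −10p + 5 ⇒ 17p = 8 ⇒ p = 8/17, and the value is (7)·(8/17) − 3 = 5/17.
For General C: with q = P(C2), equating Top's and Bottom's payoffs gives 9q − 5 = −8q + 5 ⇒ q = 10/17.

5/17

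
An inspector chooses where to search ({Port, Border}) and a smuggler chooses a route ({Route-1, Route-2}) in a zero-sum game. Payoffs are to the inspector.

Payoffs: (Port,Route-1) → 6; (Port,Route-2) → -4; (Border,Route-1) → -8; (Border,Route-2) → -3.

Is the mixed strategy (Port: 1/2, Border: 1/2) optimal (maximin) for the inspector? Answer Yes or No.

Against Route-1 this mix gives (1/2)·6 + (1/2)·(-8) = -1.
Against Route-2 this mix gives (1/2)·(-4) + (1/2)·(-3) = -7/2.
The smuggler will play Route-2, holding the inspector to -7/2. Shifting weight toward the row that does better against Route-2 would raise this floor (the equalizing mix achieves -10/3 against both Route-2 and Route-1), so the proposed strategy is not optimal.

No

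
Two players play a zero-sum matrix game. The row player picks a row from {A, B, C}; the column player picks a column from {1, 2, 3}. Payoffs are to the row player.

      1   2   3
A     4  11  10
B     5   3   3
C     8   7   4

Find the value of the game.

32/5

Row minima: A → 4, B → 3, C → 4; maximin = 4.
Column maxima: 1 → 8, 2 → 11, 3 → 10; minimax = 8.
4 ≠ 8, so there is no saddle point; optimal play is mixed.
B is strictly dominated by C, so the row player never plays it.
With B eliminated, 2 is strictly dominated by 3 (it gives the row player strictly more in every remaining row), so the column player never plays it.
On the remaining 2×2 (A, C vs 1, 3):
Let the row player play A with probability p. Expected payoff against 1: 4p + 8(1−p) = −4p + 8; against 3: 10p + 4(1−p) = 6p + 4.
Setting these equal: −4p + 8 = 6p + 4 ⇒ −10p = -4 ⇒ p = 2/5, and the value is (-4)·(2/5) + 8 = 32/5.
For the column player: with q = P(1), equating A's and C's payoffs gives −6q + 10 = 4q + 4 ⇒ q = 3/5.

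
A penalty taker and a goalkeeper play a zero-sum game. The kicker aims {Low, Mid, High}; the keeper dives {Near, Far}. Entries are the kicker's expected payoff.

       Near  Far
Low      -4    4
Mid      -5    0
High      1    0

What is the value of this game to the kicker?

4/9

Row minima: Low → -4, Mid → -5, High → 0; maximin = 0.
Column maxima: Near → 1, Far → 4; minimax = 1.
0 ≠ 1, so there is no saddle point; optimal play is mixed.
Mid is strictly dominated by Low, so the kicker never plays it.
On the remaining 2×2 (Low, High vs Near, Far):
Let the kicker play Low with probability p. Expected payoff against Near: (-4)p + 1(1−p) = −5p + 1; against Far: 4p + 0(1−p) = 4p.
Setting these equal: −5p + 1 = 4p ⇒ −9p = -1 ⇒ p = 1/9, and the value is (-5)·(1/9) + 1 = 4/9.
For the keeper: with q = P(Near), equating Low's and High's payoffs gives −8q + 4 = q ⇒ q = 4/9.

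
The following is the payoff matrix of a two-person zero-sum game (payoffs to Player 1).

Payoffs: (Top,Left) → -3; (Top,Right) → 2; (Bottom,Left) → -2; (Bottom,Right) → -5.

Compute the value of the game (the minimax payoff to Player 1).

-19/8

Row minima: Top → -3, Bottom → -5; maximin = -3.
Column maxima: Left → -2, Right → 2; minimax = -2.
-3 ≠ -2, so there is no saddle point; optimal play is mixed.
Let Player 1 play Top with probability p. Expected payoff against Left: (-3)p + (-2)(1−p) = −p − 2; against Right: 2p + (-5)(1−p) = 7p − 5.
Setting these equal: −p − 2 = 7p − 5 ⇒ −8p = -3 ⇒ p = 3/8, and the value is (-1)·(3/8) − 2 = -19/8.
For Player 2: with q = P(Left), equating Top's and Bottom's payoffs gives −5q + 2 = 3q − 5 ⇒ q = 7/8.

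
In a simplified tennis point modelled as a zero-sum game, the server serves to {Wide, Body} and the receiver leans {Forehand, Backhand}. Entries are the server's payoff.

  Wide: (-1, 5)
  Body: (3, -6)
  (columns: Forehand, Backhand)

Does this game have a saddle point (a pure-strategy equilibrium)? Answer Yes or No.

No

Row minima: Wide → -1, Body → -6; maximin = -1.
Column maxima: Forehand → 3, Backhand → 5; minimax = 3.
-1 ≠ 3, so no pure-strategy equilibrium exists.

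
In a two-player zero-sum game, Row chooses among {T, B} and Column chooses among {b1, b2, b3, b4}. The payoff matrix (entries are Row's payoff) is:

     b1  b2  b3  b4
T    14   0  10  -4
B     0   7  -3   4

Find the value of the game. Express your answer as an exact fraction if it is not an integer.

4/3

Row minima: T → -4, B → -3; maximin = -3.
Column maxima: b1 → 14, b2 → 7, b3 → 10, b4 → 4; minimax = 4.
-3 ≠ 4, so there is no saddle point; optimal play is mixed.
b1 is strictly dominated by b3 (it gives Row strictly more in every row), so Column never plays it.
b2 is strictly dominated by b4 (it gives Row strictly more in every row), so Column never plays it.
On the remaining 2×2 (T, B vs b3, b4):
Let Row play T with probability p. Expected payoff against b3: 10p + (-3)(1−p) = 13p − 3; against b4: (-4)p + 4(1−p) = −8p + 4.
Setting these equal: 13p − 3 = −8p + 4 ⇒ 21p = 7 ⇒ p = 1/3, and the value is (13)·(1/3) − 3 = 4/3.
For Column: with q = P(b3), equating T's and B's payoffs gives 14q − 4 = −7q + 4 ⇒ q = 8/21.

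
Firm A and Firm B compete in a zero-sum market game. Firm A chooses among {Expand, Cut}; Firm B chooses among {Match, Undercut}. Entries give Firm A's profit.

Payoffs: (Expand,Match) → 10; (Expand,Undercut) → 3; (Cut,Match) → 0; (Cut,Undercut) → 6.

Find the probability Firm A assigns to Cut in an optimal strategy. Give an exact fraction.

7/13

Row minima: Expand → 3, Cut → 0; maximin = 3.
Column maxima: Match → 10, Undercut → 6; minimax = 6.
3 ≠ 6, so there is no saddle point; optimal play is mixed.
Let Firm A play Expand with probability p. Expected payoff against Match: 10p + 0(1−p) = 10p; against Undercut: 3p + 6(1−p) = −3p + 6.
Setting these equal: 10p = −3p + 6 ⇒ 13p = 6 ⇒ p = 6/13, and the value is (10)·(6/13) = 60/13.
For Firm B: with q = P(Match), equating Expand's and Cut's payoffs gives 7q + 3 = −6q + 6 ⇒ q = 3/13.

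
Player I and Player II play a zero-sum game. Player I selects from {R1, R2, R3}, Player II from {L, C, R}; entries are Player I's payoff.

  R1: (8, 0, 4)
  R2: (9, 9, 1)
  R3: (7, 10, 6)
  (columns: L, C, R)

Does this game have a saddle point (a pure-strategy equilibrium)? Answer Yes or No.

Yes

Row minima: R1 → 0, R2 → 1, R3 → 6; maximin = 6.
Column maxima: L → 9, C → 10, R → 6; minimax = 6.
maximin = minimax = 6, so a saddle point exists.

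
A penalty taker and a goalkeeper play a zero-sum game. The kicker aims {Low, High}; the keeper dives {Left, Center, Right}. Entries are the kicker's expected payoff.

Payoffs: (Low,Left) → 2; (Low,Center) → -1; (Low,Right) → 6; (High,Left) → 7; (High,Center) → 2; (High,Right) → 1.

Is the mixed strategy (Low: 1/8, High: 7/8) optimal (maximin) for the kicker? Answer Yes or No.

Against Left this mix gives (1/8)·2 + (7/8)·7 = 51/8.
Against Center this mix gives (1/8)·(-1) + (7/8)·2 = 13/8.
Against Right this mix gives (1/8)·6 + (7/8)·1 = 13/8.
All of the keeper's active replies (Center, Right) yield 13/8, and no column does worse for the kicker. The mix makes the keeper indifferent and guarantees 13/8, so it is optimal.

Yes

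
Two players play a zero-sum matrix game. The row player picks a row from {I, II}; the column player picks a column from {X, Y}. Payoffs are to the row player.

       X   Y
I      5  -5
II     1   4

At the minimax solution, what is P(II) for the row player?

Row minima: I → -5, II → 1; maximin = 1.
Column maxima: X → 5, Y → 4; minimax = 4.
1 ≠ 4, so there is no saddle point; optimal play is mixed.
Let the row player play I with probability p. Expected payoff against X: 5p + 1(1−p) = 4p + 1; against Y: (-5)p + 4(1−p) = −9p + 4.
Setting these equal: 4p + 1 = −9p + 4 ⇒ 13p = 3 ⇒ p = 3/13, and the value is (4)·(3/13) + 1 = 25/13.
For the column player: with q = P(X), equating I's and II's payoffs gives 10q − 5 = −3q + 4 ⇒ q = 9/13.

10/13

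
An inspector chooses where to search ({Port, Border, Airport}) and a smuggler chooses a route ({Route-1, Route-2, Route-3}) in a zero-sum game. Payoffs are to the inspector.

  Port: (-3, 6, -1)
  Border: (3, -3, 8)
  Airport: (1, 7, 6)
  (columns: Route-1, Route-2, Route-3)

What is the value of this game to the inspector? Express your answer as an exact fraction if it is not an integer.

Row minima: Port → -3, Border → -3, Airport → 1; maximin = 1.
Column maxima: Route-1 → 3, Route-2 → 7, Route-3 → 8; minimax = 3.
1 ≠ 3, so there is no saddle point; optimal play is mixed.
Port is strictly dominated by Airport, so the inspector never plays it.
Route-3 is strictly dominated by Route-1 (it gives the inspector strictly more in every row), so the smuggler never plays it.
On the remaining 2×2 (Border, Airport vs Route-1, Route-2):
Let the inspector play Border with probability p. Expected payoff against Route-1: 3p + 1(1−p) = 2p + 1; against Route-2: (-3)p + 7(1−p) = −10p + 7.
Setting these equal: 2p + 1 = −10p + 7 ⇒ 12p = 6 ⇒ p = 1/2, and the value is (2)·(1/2) + 1 = 2.
For the smuggler: with q = P(Route-1), equating Border's and Airport's payoffs gives 6q − 3 = −6q + 7 ⇒ q = 5/6.

2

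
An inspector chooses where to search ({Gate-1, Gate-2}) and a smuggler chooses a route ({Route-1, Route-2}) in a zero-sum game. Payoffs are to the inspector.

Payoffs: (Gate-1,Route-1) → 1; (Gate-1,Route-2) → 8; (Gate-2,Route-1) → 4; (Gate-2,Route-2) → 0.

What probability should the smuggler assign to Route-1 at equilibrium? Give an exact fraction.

8/11

Row minima: Gate-1 → 1, Gate-2 → 0; maximin = 1.
Column maxima: Route-1 → 4, Route-2 → 8; minimax = 4.
1 ≠ 4, so there is no saddle point; optimal play is mixed.
Let the inspector play Gate-1 with probability p. Expected payoff against Route-1: 1p + 4(1−p) = −3p + 4; against Route-2: 8p + 0(1−p) = 8p.
Setting these equal: −3p + 4 = 8p ⇒ −11p = -4 ⇒ p = 4/11, and the value is (-3)·(4/11) + 4 = 32/11.
For the smuggler: with q = P(Route-1), equating Gate-1's and Gate-2's payoffs gives −7q + 8 = 4q ⇒ q = 8/11.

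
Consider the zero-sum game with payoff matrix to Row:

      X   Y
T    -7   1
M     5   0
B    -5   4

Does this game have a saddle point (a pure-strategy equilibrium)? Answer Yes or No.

Row minima: T → -7, M → 0, B → -5; maximin = 0.
Column maxima: X → 5, Y → 4; minimax = 4.
0 ≠ 4, so no pure-strategy equilibrium exists.

No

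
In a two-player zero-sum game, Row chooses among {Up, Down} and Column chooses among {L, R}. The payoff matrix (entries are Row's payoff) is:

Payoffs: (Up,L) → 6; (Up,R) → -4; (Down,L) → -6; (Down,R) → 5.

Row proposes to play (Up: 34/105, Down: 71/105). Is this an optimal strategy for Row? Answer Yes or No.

Against L this mix gives (34/105)·6 + (71/105)·(-6) = -74/35.
Against R this mix gives (34/105)·(-4) + (71/105)·5 = 73/35.
Column will play L, holding Row to -74/35. Shifting weight toward the row that does better against L would raise this floor (the equalizing mix achieves 2/7 against both L and R), so the proposed strategy is not optimal.

No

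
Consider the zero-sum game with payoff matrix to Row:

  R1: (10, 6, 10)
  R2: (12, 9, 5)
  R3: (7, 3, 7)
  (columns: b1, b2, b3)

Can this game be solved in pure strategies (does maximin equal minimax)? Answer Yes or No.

Row minima: R1 → 6, R2 → 5, R3 → 3; maximin = 6.
Column maxima: b1 → 12, b2 → 9, b3 → 10; minimax = 9.
6 ≠ 9, so no pure-strategy equilibrium exists.

No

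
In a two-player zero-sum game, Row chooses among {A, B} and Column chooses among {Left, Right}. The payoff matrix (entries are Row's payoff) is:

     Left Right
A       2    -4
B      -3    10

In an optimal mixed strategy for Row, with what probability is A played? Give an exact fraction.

13/19

Row minima: A → -4, B → -3; maximin = -3.
Column maxima: Left → 2, Right → 10; minimax = 2.
-3 ≠ 2, so there is no saddle point; optimal play is mixed.
Let Row play A with probability p. Expected payoff against Left: 2p + (-3)(1−p) = 5p − 3; against Right: (-4)p + 10(1−p) = −14p + 10.
Setting these equal: 5p − 3 = −14p + 10 ⇒ 19p = 13 ⇒ p = 13/19, and the value is (5)·(13/19) − 3 = 8/19.
For Column: with q = P(Left), equating A's and B's payoffs gives 6q − 4 = −13q + 10 ⇒ q = 14/19.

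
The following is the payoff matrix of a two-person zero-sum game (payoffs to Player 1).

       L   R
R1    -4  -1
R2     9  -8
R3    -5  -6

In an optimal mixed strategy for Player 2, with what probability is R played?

Row minima: R1 → -4, R2 → -8, R3 → -6; maximin = -4.
Column maxima: L → 9, R → -1; minimax = -1.
-4 ≠ -1, so there is no saddle point; optimal play is mixed.
R3 is strictly dominated by R1, so Player 1 never plays it.
On the remaining 2×2 (R1, R2 vs L, R):
Let Player 1 play R1 with probability p. Expected payoff against L: (-4)p + 9(1−p) = −13p + 9; against R: (-1)p + (-8)(1−p) = 7p − 8.
Setting these equal: −13p + 9 = 7p − 8 ⇒ −20p = -17 ⇒ p = 17/20, and the value is (-13)·(17/20) + 9 = -41/20.
For Player 2: with q = P(L), equating R1's and R2's payoffs gives −3q − 1 = 17q − 8 ⇒ q = 7/20.

13/20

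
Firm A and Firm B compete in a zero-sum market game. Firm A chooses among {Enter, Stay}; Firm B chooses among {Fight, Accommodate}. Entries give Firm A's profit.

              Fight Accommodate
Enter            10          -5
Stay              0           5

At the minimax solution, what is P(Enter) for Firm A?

Row minima: Enter → -5, Stay → 0; maximin = 0.
Column maxima: Fight → 10, Accommodate → 5; minimax = 5.
0 ≠ 5, so there is no saddle point; optimal play is mixed.
Let Firm A play Enter with probability p. Expected payoff against Fight: 10p + 0(1−p) = 10p; against Accommodate: (-5)p + 5(1−p) = −10p + 5.
Setting these equal: 10p = −10p + 5 ⇒ 20p = 5 ⇒ p = 1/4, and the value is (10)·(1/4) = 5/2.
For Firm B: with q = P(Fight), equating Enter's and Stay's payoffs gives 15q − 5 = −5q + 5 ⇒ q = 1/2.

1/4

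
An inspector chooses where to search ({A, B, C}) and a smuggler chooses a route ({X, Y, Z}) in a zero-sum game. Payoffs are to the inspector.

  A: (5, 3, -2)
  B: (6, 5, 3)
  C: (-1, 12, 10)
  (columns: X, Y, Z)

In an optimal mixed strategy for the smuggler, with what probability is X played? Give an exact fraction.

Row minima: A → -2, B → 3, C → -1; maximin = 3.
Column maxima: X → 6, Y → 12, Z → 10; minimax = 6.
3 ≠ 6, so there is no saddle point; optimal play is mixed.
A is strictly dominated by B, so the inspector never plays it.
Y is strictly dominated by Z (it gives the inspector strictly more in every row), so the smuggler never plays it.
On the remaining 2×2 (B, C vs X, Z):
Let the inspector play B with probability p. Expected payoff against X: 6p + (-1)(1−p) = 7p − 1; against Z: 3p + 10(1−p) = −7p + 10.
Setting these equal: 7p − 1 = −7p + 10 ⇒ 14p = 11 ⇒ p = 11/14, and the value is (7)·(11/14) − 1 = 9/2.
For the smuggler: with q = P(X), equating B's and C's payoffs gives 3q + 3 = −11q + 10 ⇒ q = 1/2.

1/2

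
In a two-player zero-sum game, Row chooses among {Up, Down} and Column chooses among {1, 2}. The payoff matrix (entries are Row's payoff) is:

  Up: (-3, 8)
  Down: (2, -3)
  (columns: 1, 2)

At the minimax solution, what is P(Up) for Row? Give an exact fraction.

Row minima: Up → -3, Down → -3; maximin = -3.
Column maxima: 1 → 2, 2 → 8; minimax = 2.
-3 ≠ 2, so there is no saddle point; optimal play is mixed.
Let Row play Up with probability p. Expected payoff against 1: (-3)p + 2(1−p) = −5p + 2; against 2: 8p + (-3)(1−p) = 11p − 3.
Setting these equal: −5p + 2 = 11p − 3 ⇒ −16p = -5 ⇒ p = 5/16, and the value is (-5)·(5/16) + 2 = 7/16.
For Column: with q = P(1), equating Up's and Down's payoffs gives −11q + 8 = 5q − 3 ⇒ q = 11/16.

5/16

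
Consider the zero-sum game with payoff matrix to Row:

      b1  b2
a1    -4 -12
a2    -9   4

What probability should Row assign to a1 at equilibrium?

13/21

Row minima: a1 → -12, a2 → -9; maximin = -9.
Column maxima: b1 → -4, b2 → 4; minimax = -4.
-9 ≠ -4, so there is no saddle point; optimal play is mixed.
Let Row play a1 with probability p. Expected payoff against b1: (-4)p + (-9)(1−p) = 5p − 9; against b2: (-12)p + 4(1−p) = −16p + 4.
Setting these equal: 5p − 9 = −16p + 4 ⇒ 21p = 13 ⇒ p = 13/21, and the value is (5)·(13/21) − 9 = -124/21.
For Column: with q = P(b1), equating a1's and a2's payoffs gives 8q − 12 = −13q + 4 ⇒ q = 16/21.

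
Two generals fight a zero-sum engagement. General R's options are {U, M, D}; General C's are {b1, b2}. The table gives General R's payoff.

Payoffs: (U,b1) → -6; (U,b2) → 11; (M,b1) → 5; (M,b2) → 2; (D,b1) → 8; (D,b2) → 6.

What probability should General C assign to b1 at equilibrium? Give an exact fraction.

5/19

Row minima: U → -6, M → 2, D → 6; maximin = 6.
Column maxima: b1 → 8, b2 → 11; minimax = 8.
6 ≠ 8, so there is no saddle point; optimal play is mixed.
M is strictly dominated by D, so General R never plays it.
On the remaining 2×2 (U, D vs b1, b2):
Let General R play U with probability p. Expected payoff against b1: (-6)p + 8(1−p) = −14p + 8; against b2: 11p + 6(1−p) = 5p + 6.
Setting these equal: −14p + 8 = 5p + 6 ⇒ −19p = -2 ⇒ p = 2/19, and the value is (-14)·(2/19) + 8 = 124/19.
For General C: with q = P(b1), equating U's and D's payoffs gives −17q + 11 = 2q + 6 ⇒ q = 5/19.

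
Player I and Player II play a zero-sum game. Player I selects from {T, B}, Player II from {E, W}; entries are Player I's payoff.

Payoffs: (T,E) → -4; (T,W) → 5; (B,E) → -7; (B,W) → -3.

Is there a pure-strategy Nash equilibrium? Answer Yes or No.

Row minima: T → -4, B → -7; maximin = -4.
Column maxima: E → -4, W → 5; minimax = -4.
maximin = minimax = -4, so a saddle point exists.

Yes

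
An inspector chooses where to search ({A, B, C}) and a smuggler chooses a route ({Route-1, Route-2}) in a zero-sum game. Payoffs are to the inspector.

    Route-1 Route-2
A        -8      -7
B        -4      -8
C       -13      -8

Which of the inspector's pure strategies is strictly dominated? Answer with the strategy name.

C

A gives a strictly higher payoff than C against every column: -8 > -13, -7 > -8.
So C is strictly dominated and the inspector never plays it.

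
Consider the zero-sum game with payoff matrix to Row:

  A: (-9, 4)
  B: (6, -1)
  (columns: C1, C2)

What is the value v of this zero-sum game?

Row minima: A → -9, B → -1; maximin = -1.
Column maxima: C1 → 6, C2 → 4; minimax = 4.
-1 ≠ 4, so there is no saddle point; optimal play is mixed.
Let Row play A with probability p. Expected payoff against C1: (-9)p + 6(1−p) = −15p + 6; against C2: 4p + (-1)(1−p) = 5p − 1.
Setting these equal: −15p + 6 = 5p − 1 ⇒ −20p = -7 ⇒ p = 7/20, and the value is (-15)·(7/20) + 6 = 3/4.
For Column: with q = P(C1), equating A's and B's payoffs gives −13q + 4 = 7q − 1 ⇒ q = 1/4.

3/4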